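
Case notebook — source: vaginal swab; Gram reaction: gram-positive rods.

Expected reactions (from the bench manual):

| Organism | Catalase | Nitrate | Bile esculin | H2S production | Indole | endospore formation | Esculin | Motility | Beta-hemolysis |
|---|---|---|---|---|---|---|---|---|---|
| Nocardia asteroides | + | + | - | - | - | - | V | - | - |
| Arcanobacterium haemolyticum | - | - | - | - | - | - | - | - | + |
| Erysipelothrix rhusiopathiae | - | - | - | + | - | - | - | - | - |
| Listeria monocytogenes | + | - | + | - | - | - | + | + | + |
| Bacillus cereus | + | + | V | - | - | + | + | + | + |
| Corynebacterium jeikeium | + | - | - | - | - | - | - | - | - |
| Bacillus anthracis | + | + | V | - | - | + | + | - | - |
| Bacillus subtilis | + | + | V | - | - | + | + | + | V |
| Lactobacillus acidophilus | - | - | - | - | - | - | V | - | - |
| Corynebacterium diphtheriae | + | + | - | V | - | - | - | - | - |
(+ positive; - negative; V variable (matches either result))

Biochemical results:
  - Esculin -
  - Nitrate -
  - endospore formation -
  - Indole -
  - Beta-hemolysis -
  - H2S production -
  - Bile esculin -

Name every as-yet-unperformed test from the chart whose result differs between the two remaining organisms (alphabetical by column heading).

Catalase

Esculin -: excludes Listeria monocytogenes, Bacillus cereus, Bacillus anthracis, Bacillus subtilis — 6 left.
endospore formation -: all 6 remaining candidates are consistent.
Nitrate -: excludes Nocardia asteroides, Corynebacterium diphtheriae — 4 left.
H2S production -: excludes Erysipelothrix rhusiopathiae — 3 left.
Indole -: all 3 remaining candidates are consistent.
Bile esculin -: all 3 remaining candidates are consistent.
Beta-hemolysis -: excludes Arcanobacterium haemolyticum — 2 left.
Two candidates remain: Corynebacterium jeikeium and Lactobacillus acidophilus.
  Catalase: Corynebacterium jeikeium +, Lactobacillus acidophilus - — discriminates.
  Motility: - vs - — same for both, does not separate.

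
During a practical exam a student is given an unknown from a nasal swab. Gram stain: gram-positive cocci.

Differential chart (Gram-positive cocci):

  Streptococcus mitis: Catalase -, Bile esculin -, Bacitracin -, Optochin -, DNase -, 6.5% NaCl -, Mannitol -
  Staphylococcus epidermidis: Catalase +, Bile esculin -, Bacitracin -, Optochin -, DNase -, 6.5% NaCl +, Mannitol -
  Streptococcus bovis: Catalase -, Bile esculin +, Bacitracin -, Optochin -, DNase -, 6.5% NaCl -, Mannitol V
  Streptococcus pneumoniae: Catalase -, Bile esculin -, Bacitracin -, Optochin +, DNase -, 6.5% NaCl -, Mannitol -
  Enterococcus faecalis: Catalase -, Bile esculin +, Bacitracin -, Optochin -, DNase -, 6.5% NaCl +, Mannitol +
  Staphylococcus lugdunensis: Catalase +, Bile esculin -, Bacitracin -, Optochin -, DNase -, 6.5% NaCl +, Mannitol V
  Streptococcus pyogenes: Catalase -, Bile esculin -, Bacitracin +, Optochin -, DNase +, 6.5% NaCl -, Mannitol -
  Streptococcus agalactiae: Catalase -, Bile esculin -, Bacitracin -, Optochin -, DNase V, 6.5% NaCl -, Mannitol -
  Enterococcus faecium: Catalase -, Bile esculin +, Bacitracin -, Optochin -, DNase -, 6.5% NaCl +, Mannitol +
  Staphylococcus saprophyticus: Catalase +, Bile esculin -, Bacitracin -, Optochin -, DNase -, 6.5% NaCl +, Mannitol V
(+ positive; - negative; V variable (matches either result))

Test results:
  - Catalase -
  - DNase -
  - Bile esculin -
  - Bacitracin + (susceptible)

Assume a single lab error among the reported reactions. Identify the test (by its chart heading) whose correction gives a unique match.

DNase

As reported, no row in the chart matches all 4 reactions.
Reversing Catalase → still no organism matches.
Reversing Bacitracin → 3 organisms match (not unique).
Reversing Bile esculin → still no organism matches.
Reversing DNase (to +) → unique match: Streptococcus pyogenes.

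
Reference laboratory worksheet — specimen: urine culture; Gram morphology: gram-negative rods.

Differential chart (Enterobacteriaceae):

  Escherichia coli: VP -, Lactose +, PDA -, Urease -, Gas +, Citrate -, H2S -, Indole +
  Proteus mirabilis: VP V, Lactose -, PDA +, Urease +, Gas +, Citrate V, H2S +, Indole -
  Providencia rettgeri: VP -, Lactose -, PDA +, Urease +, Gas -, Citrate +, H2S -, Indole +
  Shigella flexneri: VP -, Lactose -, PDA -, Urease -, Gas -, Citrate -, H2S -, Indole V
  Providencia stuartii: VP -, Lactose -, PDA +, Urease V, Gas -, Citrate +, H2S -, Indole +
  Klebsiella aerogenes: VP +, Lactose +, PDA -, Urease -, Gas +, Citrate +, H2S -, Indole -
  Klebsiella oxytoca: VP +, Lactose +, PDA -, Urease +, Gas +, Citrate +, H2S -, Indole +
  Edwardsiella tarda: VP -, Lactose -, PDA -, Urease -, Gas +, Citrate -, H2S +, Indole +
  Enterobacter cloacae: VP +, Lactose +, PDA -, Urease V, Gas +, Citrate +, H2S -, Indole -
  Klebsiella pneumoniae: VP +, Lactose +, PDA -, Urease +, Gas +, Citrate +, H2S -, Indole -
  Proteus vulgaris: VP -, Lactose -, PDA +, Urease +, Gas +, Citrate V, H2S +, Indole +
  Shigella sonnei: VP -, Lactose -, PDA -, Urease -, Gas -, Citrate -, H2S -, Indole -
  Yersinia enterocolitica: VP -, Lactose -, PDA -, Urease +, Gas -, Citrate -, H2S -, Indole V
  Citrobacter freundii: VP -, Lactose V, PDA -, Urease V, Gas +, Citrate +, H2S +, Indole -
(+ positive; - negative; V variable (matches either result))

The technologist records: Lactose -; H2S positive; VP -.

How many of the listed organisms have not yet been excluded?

VP -: excludes Klebsiella aerogenes, Klebsiella oxytoca, Enterobacter cloacae, Klebsiella pneumoniae — 10 left.
Lactose -: excludes Escherichia coli — 9 left.
H2S +: excludes 5 organisms — 4 left.
Still consistent: Citrobacter freundii, Edwardsiella tarda, Proteus mirabilis, Proteus vulgaris.

4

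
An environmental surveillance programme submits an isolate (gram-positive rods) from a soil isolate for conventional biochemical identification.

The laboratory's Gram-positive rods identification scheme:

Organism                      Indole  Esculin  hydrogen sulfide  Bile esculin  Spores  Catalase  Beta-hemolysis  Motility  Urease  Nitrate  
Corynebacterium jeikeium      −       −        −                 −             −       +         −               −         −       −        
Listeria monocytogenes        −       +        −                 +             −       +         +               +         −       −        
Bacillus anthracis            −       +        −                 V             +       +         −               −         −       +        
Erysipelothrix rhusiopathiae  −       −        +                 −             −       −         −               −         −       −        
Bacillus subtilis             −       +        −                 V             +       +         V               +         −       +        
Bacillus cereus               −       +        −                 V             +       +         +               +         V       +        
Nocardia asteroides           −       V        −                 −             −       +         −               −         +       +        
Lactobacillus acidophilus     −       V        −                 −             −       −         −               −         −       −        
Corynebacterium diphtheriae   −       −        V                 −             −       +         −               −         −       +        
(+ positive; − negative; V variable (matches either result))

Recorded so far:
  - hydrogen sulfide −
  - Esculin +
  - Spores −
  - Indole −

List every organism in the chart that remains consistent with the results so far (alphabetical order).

hydrogen sulfide −: excludes Erysipelothrix rhusiopathiae — 8 left.
Esculin +: excludes Corynebacterium jeikeium, Corynebacterium diphtheriae — 6 left.
Indole −: all 6 remaining candidates are consistent.
Spores −: excludes Bacillus anthracis, Bacillus subtilis, Bacillus cereus — 3 left.

Lactobacillus acidophilus, Listeria monocytogenes, Nocardia asteroides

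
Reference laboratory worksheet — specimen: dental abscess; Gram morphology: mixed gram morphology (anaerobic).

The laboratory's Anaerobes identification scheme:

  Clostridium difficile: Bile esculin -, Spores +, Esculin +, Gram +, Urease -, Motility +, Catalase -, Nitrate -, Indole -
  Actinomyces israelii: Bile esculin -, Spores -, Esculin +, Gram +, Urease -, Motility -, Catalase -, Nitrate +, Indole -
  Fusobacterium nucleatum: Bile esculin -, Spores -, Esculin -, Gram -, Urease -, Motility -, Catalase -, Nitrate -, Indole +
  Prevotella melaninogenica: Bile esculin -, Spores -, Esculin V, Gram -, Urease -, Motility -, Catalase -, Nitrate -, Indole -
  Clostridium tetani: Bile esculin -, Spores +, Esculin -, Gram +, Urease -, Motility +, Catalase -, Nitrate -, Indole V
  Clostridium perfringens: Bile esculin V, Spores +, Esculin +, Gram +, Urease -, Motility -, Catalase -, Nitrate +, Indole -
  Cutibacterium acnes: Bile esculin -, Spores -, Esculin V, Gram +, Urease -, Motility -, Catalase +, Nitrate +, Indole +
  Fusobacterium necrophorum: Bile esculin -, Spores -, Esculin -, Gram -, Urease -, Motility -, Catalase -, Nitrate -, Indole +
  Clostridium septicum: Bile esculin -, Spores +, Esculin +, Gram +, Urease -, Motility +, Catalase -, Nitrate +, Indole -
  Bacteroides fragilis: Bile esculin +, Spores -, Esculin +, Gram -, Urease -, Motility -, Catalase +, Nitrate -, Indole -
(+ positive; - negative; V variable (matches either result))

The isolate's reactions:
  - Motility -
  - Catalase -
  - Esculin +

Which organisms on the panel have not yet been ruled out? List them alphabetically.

Actinomyces israelii, Clostridium perfringens, Prevotella melaninogenica

Catalase -: excludes Cutibacterium acnes, Bacteroides fragilis — 8 left.
Motility -: excludes Clostridium difficile, Clostridium tetani, Clostridium septicum — 5 left.
Esculin +: excludes Fusobacterium nucleatum, Fusobacterium necrophorum — 3 left.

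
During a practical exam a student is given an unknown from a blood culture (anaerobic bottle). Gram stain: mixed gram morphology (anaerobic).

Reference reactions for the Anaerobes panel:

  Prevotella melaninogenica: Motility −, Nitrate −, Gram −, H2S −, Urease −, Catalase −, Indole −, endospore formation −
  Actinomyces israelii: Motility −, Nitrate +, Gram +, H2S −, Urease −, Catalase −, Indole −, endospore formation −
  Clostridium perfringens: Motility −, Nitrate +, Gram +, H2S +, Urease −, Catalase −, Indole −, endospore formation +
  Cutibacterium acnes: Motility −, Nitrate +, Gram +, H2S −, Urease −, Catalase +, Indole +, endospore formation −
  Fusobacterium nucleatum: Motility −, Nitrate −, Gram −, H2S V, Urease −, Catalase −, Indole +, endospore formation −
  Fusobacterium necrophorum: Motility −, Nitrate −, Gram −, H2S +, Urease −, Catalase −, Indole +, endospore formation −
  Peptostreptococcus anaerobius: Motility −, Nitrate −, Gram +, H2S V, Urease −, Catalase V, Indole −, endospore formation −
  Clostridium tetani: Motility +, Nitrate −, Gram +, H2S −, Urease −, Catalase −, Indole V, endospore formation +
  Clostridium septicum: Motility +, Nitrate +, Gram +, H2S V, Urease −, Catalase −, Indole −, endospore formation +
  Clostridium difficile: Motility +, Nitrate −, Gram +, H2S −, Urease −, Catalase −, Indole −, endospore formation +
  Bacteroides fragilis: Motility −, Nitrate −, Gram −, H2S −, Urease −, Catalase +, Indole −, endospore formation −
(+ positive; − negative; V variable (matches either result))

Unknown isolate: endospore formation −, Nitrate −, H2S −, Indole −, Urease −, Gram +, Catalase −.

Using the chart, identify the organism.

Peptostreptococcus anaerobius

H2S −: excludes Clostridium perfringens, Fusobacterium necrophorum — 9 left.
Nitrate −: excludes Actinomyces israelii, Cutibacterium acnes, Clostridium septicum — 6 left.
endospore formation −: excludes Clostridium tetani, Clostridium difficile — 4 left.
Catalase −: excludes Bacteroides fragilis — 3 left.
Indole −: excludes Fusobacterium nucleatum — 2 left.
Gram +: excludes Prevotella melaninogenica — 1 left.
Urease −: the one remaining candidate is consistent.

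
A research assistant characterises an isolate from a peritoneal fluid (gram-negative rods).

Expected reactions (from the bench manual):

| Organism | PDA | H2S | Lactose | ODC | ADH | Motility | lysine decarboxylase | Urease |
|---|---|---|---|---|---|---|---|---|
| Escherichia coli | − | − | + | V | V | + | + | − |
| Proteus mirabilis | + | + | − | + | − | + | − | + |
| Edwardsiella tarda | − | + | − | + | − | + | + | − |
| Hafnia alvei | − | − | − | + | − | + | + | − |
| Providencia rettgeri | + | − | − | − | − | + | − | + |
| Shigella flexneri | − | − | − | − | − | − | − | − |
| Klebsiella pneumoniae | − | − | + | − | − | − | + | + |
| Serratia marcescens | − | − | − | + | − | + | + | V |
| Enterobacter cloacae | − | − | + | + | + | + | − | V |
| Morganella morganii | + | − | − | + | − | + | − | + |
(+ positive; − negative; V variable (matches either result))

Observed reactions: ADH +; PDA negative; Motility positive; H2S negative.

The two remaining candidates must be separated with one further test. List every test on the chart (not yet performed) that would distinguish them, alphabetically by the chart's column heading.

H2S −: excludes Proteus mirabilis, Edwardsiella tarda — 8 left.
PDA −: excludes Providencia rettgeri, Morganella morganii — 6 left.
Motility +: excludes Shigella flexneri, Klebsiella pneumoniae — 4 left.
ADH +: excludes Hafnia alvei, Serratia marcescens — 2 left.
Two candidates remain: Enterobacter cloacae and Escherichia coli.
  Lactose: + vs + — same for both, does not separate.
  ODC: + vs V — variable for at least one, does not separate.
  lysine decarboxylase: Enterobacter cloacae −, Escherichia coli + — discriminates.
  Urease: V vs − — variable for at least one, does not separate.

lysine decarboxylase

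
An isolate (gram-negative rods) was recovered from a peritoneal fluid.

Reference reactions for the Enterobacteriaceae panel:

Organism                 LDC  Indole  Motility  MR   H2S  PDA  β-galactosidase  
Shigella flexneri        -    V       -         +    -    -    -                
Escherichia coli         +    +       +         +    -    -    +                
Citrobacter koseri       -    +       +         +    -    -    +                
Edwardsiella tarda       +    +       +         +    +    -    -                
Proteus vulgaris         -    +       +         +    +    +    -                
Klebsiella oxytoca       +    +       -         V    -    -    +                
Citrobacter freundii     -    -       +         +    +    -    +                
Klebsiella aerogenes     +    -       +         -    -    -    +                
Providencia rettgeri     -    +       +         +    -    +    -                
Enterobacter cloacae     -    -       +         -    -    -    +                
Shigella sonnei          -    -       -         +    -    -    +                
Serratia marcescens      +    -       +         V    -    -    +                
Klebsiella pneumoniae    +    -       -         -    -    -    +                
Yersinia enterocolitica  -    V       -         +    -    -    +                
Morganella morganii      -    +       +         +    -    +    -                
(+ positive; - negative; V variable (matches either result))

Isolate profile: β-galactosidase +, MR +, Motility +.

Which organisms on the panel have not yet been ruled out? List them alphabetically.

β-galactosidase +: excludes 5 organisms — 10 left.
MR +: excludes Klebsiella aerogenes, Enterobacter cloacae, Klebsiella pneumoniae — 7 left.
Motility +: excludes Klebsiella oxytoca, Shigella sonnei, Yersinia enterocolitica — 4 left.

Citrobacter freundii, Citrobacter koseri, Escherichia coli, Serratia marcescens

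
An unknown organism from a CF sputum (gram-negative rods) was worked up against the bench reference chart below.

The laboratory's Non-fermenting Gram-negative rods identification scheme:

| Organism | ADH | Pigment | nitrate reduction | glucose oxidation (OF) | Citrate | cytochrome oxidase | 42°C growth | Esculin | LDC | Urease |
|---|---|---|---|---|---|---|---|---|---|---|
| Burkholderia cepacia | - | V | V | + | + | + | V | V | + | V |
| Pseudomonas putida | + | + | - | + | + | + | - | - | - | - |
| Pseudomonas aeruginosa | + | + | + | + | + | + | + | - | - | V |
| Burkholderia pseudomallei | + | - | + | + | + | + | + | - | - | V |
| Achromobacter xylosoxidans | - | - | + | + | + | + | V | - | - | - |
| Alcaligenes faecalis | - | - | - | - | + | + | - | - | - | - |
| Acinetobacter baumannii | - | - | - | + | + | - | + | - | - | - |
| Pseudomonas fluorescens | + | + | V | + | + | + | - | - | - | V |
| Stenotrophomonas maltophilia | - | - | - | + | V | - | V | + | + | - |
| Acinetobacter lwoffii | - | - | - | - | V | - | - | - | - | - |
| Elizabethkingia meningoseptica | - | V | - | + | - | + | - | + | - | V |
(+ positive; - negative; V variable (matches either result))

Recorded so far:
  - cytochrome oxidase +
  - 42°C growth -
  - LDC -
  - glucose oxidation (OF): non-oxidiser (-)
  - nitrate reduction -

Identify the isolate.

glucose oxidation (OF) -: excludes 9 organisms — 2 left.
cytochrome oxidase +: excludes Acinetobacter lwoffii — 1 left.
42°C growth -: the one remaining candidate is consistent.
nitrate reduction -: the one remaining candidate is consistent.
LDC -: the one remaining candidate is consistent.

Alcaligenes faecalis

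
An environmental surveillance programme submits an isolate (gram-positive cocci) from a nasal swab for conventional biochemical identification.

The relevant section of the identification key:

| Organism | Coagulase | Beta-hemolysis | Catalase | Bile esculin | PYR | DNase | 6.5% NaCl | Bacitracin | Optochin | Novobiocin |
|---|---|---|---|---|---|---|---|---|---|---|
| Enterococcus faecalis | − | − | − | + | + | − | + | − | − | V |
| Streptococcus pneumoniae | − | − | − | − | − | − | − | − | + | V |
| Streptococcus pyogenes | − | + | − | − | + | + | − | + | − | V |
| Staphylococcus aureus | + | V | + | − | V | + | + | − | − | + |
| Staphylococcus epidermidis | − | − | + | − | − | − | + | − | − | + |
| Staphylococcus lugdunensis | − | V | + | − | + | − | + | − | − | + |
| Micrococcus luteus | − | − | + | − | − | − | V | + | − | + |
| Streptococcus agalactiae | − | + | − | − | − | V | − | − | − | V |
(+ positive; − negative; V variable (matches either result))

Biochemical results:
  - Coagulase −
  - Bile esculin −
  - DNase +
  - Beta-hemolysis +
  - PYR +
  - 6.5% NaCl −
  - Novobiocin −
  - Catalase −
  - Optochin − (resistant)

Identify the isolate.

Catalase −: excludes Staphylococcus aureus, Staphylococcus epidermidis, Staphylococcus lugdunensis, Micrococcus luteus — 4 left.
Coagulase −: all 4 remaining candidates are consistent.
Bile esculin −: excludes Enterococcus faecalis — 3 left.
6.5% NaCl −: all 3 remaining candidates are consistent.
Novobiocin −: all 3 remaining candidates are consistent.
Beta-hemolysis +: excludes Streptococcus pneumoniae — 2 left.
DNase +: all 2 remaining candidates are consistent.
PYR +: excludes Streptococcus agalactiae — 1 left.
Optochin −: the one remaining candidate is consistent.

Streptococcus pyogenes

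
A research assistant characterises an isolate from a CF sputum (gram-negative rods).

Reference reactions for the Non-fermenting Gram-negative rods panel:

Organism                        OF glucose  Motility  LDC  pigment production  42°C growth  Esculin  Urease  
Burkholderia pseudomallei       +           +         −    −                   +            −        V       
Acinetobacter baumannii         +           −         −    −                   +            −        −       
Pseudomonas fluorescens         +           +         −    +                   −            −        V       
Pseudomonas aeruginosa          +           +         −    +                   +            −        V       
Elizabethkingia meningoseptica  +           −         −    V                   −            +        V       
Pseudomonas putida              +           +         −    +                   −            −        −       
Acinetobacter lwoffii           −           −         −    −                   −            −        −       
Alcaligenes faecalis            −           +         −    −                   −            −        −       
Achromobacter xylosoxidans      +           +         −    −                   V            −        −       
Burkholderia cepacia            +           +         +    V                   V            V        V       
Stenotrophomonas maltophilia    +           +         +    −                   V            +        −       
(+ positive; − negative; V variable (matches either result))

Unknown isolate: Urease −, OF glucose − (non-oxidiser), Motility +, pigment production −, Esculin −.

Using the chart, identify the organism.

pigment production −: excludes Pseudomonas fluorescens, Pseudomonas aeruginosa, Pseudomonas putida — 8 left.
Urease −: all 8 remaining candidates are consistent.
Motility +: excludes Acinetobacter baumannii, Elizabethkingia meningoseptica, Acinetobacter lwoffii — 5 left.
OF glucose −: excludes Burkholderia pseudomallei, Achromobacter xylosoxidans, Burkholderia cepacia, Stenotrophomonas maltophilia — 1 left.
Esculin −: the one remaining candidate is consistent.

Alcaligenes faecalis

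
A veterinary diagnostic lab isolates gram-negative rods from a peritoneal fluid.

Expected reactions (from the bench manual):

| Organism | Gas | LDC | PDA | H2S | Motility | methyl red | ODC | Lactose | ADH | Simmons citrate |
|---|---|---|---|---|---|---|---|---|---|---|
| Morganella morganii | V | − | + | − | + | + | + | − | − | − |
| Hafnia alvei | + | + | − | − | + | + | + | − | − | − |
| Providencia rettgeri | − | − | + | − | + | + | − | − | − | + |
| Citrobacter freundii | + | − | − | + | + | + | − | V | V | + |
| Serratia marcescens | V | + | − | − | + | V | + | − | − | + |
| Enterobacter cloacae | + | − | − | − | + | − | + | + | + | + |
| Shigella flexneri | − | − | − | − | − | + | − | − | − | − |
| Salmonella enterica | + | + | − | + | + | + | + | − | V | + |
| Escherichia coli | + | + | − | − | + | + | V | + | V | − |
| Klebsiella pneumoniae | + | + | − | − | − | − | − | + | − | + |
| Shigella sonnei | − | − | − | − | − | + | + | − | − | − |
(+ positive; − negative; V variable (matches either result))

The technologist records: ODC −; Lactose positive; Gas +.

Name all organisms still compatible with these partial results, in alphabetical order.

Lactose +: excludes 7 organisms — 4 left.
Gas +: all 4 remaining candidates are consistent.
ODC −: excludes Enterobacter cloacae — 3 left.

Citrobacter freundii, Escherichia coli, Klebsiella pneumoniae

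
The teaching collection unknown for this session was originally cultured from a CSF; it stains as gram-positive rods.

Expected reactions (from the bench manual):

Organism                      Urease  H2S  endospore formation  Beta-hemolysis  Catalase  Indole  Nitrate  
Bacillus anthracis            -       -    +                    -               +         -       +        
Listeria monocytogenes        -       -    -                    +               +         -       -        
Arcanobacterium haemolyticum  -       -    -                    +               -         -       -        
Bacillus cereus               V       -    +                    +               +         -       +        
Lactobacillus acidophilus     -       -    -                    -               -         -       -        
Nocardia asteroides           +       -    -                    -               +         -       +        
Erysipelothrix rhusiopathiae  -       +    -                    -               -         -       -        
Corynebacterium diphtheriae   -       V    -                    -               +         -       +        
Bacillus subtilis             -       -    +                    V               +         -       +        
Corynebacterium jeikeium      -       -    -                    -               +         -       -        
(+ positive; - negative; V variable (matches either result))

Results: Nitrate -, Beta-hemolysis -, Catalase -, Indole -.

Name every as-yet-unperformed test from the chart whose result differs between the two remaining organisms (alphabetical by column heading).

Indole -: all 10 remaining candidates are consistent.
Beta-hemolysis -: excludes Listeria monocytogenes, Arcanobacterium haemolyticum, Bacillus cereus — 7 left.
Nitrate -: excludes Bacillus anthracis, Nocardia asteroides, Corynebacterium diphtheriae, Bacillus subtilis — 3 left.
Catalase -: excludes Corynebacterium jeikeium — 2 left.
Two candidates remain: Erysipelothrix rhusiopathiae and Lactobacillus acidophilus.
  Urease: - vs - — same for both, does not separate.
  H2S: Erysipelothrix rhusiopathiae +, Lactobacillus acidophilus - — discriminates.
  endospore formation: - vs - — same for both, does not separate.

H2S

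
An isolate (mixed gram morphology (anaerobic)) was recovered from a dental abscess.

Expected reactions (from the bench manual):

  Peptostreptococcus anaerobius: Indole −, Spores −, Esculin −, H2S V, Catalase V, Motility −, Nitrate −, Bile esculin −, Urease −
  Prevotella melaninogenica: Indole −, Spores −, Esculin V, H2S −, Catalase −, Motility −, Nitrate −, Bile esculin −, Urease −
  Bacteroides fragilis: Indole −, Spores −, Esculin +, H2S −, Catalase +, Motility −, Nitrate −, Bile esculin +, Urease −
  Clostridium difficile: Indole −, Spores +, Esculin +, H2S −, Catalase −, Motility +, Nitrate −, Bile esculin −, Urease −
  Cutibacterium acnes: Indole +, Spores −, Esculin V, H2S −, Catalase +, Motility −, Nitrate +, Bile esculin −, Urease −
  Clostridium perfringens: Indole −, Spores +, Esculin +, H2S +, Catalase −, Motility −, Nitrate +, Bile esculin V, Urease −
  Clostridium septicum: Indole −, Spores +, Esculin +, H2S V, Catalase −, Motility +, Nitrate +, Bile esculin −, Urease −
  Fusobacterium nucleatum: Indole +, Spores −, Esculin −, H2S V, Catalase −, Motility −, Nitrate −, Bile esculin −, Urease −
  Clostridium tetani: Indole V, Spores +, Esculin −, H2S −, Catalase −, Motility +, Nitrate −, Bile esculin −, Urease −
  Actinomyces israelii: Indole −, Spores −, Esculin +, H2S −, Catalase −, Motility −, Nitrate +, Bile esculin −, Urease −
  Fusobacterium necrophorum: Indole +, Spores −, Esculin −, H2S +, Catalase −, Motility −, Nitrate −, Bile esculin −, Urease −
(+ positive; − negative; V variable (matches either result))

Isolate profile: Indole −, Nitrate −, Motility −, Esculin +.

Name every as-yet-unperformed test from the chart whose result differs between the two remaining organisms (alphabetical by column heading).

Nitrate −: excludes Cutibacterium acnes, Clostridium perfringens, Clostridium septicum, Actinomyces israelii — 7 left.
Esculin +: excludes Peptostreptococcus anaerobius, Fusobacterium nucleatum, Clostridium tetani, Fusobacterium necrophorum — 3 left.
Indole −: all 3 remaining candidates are consistent.
Motility −: excludes Clostridium difficile — 2 left.
Two candidates remain: Bacteroides fragilis and Prevotella melaninogenica.
  Spores: − vs − — same for both, does not separate.
  H2S: − vs − — same for both, does not separate.
  Catalase: Bacteroides fragilis +, Prevotella melaninogenica − — discriminates.
  Bile esculin: Bacteroides fragilis +, Prevotella melaninogenica − — discriminates.
  Urease: − vs − — same for both, does not separate.

Bile esculin, Catalase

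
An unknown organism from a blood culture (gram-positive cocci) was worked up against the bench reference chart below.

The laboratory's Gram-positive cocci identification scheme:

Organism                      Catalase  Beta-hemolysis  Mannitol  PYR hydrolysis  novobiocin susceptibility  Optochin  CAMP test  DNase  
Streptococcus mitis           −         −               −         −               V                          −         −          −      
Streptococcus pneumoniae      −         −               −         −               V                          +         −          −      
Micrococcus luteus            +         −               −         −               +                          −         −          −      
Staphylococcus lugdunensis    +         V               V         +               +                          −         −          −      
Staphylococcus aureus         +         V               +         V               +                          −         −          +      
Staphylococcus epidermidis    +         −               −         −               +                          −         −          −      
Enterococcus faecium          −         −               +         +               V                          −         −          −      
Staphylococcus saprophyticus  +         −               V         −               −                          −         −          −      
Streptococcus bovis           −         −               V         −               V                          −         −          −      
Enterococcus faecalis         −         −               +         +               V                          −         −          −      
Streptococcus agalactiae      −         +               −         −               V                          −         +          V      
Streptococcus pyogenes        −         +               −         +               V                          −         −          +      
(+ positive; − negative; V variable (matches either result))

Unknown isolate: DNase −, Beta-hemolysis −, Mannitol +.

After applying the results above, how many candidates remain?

Mannitol +: excludes 6 organisms — 6 left.
DNase −: excludes Staphylococcus aureus — 5 left.
Beta-hemolysis −: all 5 remaining candidates are consistent.
Still consistent: Enterococcus faecalis, Enterococcus faecium, Staphylococcus lugdunensis, Staphylococcus saprophyticus, Streptococcus bovis.

5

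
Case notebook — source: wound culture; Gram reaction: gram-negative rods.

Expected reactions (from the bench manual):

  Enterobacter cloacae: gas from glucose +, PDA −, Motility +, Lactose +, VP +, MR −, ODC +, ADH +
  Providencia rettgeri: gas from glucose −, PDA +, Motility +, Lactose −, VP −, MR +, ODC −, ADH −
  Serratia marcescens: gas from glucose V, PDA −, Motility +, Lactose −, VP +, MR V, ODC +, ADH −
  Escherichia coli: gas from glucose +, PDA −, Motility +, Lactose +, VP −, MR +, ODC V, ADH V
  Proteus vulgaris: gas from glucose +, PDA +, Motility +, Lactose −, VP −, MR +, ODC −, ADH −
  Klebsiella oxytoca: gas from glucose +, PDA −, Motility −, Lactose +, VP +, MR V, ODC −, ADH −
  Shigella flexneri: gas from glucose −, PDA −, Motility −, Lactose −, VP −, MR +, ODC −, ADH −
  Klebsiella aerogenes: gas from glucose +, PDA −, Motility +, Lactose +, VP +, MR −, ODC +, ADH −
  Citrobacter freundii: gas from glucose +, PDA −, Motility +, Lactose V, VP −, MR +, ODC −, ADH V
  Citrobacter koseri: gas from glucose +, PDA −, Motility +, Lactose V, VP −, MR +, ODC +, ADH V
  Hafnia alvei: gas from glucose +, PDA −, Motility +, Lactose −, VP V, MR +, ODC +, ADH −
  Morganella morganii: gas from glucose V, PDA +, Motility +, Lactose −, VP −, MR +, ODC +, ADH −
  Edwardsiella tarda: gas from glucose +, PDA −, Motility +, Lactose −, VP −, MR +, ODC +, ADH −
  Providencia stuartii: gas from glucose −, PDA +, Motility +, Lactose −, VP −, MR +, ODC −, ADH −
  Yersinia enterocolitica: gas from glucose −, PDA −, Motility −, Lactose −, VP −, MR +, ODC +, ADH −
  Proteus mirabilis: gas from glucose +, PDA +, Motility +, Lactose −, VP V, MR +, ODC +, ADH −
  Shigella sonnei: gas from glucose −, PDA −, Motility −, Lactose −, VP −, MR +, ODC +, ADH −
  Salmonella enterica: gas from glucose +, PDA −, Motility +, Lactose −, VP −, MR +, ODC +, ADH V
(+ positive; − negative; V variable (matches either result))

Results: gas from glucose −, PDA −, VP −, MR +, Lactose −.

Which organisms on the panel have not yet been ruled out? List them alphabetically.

Shigella flexneri, Shigella sonnei, Yersinia enterocolitica

MR +: excludes Enterobacter cloacae, Klebsiella aerogenes — 16 left.
PDA −: excludes 5 organisms — 11 left.
Lactose −: excludes Escherichia coli, Klebsiella oxytoca — 9 left.
gas from glucose −: excludes 5 organisms — 4 left.
VP −: excludes Serratia marcescens — 3 left.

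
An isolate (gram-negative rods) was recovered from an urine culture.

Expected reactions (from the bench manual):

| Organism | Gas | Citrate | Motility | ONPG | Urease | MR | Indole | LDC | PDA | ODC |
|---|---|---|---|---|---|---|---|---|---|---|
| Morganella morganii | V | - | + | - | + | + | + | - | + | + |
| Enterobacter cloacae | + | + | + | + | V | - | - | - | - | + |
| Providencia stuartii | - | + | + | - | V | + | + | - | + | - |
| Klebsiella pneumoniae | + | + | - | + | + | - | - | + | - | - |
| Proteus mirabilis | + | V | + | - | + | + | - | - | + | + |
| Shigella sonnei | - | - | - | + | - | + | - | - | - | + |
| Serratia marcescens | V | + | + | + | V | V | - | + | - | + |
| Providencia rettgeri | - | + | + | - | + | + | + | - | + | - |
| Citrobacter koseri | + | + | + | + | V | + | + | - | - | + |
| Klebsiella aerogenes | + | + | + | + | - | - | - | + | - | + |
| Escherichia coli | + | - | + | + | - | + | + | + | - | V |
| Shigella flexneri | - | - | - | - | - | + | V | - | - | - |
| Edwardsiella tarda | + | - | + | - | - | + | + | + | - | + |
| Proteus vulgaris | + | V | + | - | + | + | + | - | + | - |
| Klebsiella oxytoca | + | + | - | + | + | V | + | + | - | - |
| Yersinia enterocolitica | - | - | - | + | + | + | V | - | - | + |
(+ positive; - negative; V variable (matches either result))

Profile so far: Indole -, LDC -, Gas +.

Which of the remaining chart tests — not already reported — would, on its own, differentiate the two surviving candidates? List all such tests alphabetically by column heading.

Indole -: excludes 8 organisms — 8 left.
LDC -: excludes Klebsiella pneumoniae, Serratia marcescens, Klebsiella aerogenes — 5 left.
Gas +: excludes Shigella sonnei, Shigella flexneri, Yersinia enterocolitica — 2 left.
Two candidates remain: Enterobacter cloacae and Proteus mirabilis.
  Citrate: + vs V — variable for at least one, does not separate.
  Motility: + vs + — same for both, does not separate.
  ONPG: Enterobacter cloacae +, Proteus mirabilis - — discriminates.
  Urease: V vs + — variable for at least one, does not separate.
  MR: Enterobacter cloacae -, Proteus mirabilis + — discriminates.
  PDA: Enterobacter cloacae -, Proteus mirabilis + — discriminates.
  ODC: + vs + — same for both, does not separate.

MR, ONPG, PDA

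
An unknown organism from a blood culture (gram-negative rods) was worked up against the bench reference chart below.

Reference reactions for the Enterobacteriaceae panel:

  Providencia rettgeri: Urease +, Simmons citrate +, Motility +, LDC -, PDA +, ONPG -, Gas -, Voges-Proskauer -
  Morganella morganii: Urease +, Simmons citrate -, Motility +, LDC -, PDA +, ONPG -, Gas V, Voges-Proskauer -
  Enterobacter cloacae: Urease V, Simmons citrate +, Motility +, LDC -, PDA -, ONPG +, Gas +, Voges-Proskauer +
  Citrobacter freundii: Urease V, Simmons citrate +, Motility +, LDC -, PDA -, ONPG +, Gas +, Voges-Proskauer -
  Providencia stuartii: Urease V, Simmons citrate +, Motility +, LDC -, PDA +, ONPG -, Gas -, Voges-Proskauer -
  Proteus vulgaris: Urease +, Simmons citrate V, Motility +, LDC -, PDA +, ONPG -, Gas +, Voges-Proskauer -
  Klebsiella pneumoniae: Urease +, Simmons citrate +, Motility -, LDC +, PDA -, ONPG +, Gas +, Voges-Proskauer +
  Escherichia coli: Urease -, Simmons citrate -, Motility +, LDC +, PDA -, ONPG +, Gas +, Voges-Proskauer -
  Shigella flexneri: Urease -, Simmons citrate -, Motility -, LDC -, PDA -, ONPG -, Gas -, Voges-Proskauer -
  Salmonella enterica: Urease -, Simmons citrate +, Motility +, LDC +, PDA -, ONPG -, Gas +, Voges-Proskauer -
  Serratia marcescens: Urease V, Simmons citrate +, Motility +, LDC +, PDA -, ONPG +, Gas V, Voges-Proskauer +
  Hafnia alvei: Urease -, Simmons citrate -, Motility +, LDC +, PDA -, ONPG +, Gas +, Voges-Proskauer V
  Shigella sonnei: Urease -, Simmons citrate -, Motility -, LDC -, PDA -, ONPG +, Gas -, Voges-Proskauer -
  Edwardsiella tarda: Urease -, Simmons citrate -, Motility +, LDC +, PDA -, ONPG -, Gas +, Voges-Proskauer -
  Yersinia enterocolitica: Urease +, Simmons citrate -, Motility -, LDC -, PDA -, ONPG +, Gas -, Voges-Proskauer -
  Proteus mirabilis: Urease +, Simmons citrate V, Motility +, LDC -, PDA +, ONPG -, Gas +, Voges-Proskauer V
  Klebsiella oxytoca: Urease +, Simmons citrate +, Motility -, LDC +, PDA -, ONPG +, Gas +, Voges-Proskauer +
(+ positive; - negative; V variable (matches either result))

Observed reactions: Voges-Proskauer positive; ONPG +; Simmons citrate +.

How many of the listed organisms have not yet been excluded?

Voges-Proskauer +: excludes 11 organisms — 6 left.
ONPG +: excludes Proteus mirabilis — 5 left.
Simmons citrate +: excludes Hafnia alvei — 4 left.
Still consistent: Enterobacter cloacae, Klebsiella oxytoca, Klebsiella pneumoniae, Serratia marcescens.

4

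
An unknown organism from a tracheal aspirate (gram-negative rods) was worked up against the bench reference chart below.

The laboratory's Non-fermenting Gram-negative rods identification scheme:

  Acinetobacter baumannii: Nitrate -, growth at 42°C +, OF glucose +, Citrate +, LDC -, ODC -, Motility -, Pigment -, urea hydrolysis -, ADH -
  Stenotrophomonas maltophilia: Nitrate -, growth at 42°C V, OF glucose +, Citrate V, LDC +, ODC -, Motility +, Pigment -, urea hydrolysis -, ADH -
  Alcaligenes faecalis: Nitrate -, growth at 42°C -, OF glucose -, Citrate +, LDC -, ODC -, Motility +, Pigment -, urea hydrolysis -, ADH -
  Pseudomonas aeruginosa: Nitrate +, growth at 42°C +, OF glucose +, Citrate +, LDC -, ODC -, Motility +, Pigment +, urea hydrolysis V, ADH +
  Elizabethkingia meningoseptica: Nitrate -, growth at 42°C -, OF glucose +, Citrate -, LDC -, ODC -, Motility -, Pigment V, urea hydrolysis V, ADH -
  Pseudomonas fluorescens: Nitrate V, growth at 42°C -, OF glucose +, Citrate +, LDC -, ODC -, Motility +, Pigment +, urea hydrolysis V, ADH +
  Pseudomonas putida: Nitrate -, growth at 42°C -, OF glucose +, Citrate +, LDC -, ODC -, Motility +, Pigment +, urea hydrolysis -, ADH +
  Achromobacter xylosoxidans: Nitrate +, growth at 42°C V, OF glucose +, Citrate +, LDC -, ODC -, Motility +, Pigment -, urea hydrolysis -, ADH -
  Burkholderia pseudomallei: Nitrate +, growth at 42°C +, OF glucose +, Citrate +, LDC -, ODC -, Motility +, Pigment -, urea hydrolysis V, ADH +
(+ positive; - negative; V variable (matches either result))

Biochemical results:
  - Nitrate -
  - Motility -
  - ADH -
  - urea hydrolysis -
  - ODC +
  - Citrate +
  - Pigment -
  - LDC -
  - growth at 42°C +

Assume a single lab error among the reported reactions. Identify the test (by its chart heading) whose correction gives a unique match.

As reported, no row in the chart matches all 9 reactions.
Reversing Pigment → still no organism matches.
Reversing urea hydrolysis → still no organism matches.
Reversing ODC (to -) → unique match: Acinetobacter baumannii.
Reversing growth at 42°C → still no organism matches.
Reversing LDC → still no organism matches.
Reversing Citrate → still no organism matches.
Reversing Nitrate → still no organism matches.
Reversing Motility → still no organism matches.
Reversing ADH → still no organism matches.

ODC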